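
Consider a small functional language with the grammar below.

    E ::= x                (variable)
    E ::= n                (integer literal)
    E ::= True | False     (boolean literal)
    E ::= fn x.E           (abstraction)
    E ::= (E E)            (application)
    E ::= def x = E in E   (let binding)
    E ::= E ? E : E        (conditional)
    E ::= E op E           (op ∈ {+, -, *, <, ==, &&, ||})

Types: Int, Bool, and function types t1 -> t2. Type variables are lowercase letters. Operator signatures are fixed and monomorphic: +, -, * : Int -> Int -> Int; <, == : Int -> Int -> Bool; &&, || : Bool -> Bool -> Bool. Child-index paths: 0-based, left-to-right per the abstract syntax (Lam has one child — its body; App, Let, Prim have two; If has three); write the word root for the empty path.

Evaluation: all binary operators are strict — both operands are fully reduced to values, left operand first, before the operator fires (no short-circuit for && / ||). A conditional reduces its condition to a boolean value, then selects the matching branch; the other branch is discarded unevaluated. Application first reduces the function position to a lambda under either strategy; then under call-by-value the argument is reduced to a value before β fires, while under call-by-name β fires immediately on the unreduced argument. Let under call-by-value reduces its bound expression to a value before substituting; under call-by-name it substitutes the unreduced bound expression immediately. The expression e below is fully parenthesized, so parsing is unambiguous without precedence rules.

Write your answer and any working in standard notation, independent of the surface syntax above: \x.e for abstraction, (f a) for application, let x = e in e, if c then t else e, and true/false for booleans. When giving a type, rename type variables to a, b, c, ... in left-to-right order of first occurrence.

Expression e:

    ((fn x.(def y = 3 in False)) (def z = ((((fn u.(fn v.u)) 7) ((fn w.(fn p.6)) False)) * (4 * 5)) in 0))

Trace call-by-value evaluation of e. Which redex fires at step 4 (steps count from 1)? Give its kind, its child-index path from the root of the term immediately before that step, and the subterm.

Answer: delta at 1.0.1 : (4 * 5)

Trace:
step 0: ((\x.(let y = 3 in false)) (let z = ((((\u.(\v.u)) 7) ((\w.(\p.6)) false)) * (4 * 5)) in 0))
step 1: [beta@1.0.0.0] ((\x.(let y = 3 in false)) (let z = (((\v.7) ((\w.(\p.6)) false)) * (4 * 5)) in 0))
step 2: [beta@1.0.0.1] ((\x.(let y = 3 in false)) (let z = (((\v.7) (\p.6)) * (4 * 5)) in 0))
step 3: [beta@1.0.0] ((\x.(let y = 3 in false)) (let z = (7 * (4 * 5)) in 0))
step 4: [delta@1.0.1] ((\x.(let y = 3 in false)) (let z = (7 * 20) in 0))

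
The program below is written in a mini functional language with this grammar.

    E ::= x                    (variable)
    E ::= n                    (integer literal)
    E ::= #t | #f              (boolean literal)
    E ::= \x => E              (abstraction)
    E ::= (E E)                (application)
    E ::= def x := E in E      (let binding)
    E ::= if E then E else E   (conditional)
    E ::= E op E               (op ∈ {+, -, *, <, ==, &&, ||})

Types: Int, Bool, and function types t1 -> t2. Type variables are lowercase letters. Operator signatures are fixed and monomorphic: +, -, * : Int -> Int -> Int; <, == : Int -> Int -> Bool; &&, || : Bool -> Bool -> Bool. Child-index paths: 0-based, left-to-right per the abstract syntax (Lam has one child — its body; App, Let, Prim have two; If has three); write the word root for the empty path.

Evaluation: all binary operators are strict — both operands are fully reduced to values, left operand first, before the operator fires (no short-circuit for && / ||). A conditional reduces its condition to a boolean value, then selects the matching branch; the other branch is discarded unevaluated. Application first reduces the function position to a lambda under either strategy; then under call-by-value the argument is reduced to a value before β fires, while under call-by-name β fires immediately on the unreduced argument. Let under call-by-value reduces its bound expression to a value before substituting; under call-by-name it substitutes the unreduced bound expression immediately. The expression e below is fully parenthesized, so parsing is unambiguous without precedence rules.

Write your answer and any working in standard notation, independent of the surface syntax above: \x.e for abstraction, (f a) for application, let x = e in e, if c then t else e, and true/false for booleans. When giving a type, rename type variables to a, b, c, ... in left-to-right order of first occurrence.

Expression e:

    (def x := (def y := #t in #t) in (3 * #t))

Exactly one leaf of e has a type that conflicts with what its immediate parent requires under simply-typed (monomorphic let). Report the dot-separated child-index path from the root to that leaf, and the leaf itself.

Trace:
let y : Bool
let x : Bool
  unify Int ~ Int
  unify Bool ~ Int
  FAIL: mismatch Bool ~ Int

Answer: 1.1 : true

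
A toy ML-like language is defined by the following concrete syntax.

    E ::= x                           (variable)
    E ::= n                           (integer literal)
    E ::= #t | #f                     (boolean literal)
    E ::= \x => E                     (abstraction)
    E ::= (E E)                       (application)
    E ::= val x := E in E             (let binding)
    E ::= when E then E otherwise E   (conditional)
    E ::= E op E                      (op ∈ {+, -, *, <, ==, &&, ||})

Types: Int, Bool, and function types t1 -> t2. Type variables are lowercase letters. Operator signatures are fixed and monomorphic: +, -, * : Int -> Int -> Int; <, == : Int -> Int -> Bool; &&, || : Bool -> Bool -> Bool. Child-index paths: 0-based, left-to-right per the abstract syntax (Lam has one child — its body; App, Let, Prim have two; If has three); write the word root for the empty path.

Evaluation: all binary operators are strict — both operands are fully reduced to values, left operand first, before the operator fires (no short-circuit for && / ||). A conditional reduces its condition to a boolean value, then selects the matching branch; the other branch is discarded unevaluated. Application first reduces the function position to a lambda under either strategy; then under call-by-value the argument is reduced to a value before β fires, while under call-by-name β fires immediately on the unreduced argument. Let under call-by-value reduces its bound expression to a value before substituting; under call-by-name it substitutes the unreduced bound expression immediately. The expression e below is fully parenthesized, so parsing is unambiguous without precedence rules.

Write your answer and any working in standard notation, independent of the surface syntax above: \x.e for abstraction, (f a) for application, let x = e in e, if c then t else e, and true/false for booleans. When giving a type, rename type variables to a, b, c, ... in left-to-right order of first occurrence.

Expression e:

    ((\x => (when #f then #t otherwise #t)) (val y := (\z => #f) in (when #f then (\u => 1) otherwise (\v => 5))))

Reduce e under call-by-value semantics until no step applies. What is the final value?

Derivation:
step 0: ((\x.(if false then true else true)) (let y = (\z.false) in (if false then (\u.1) else (\v.5))))
step 1: [let@1] ((\x.(if false then true else true)) (if false then (\u.1) else (\v.5)))
step 2: [if@1] ((\x.(if false then true else true)) (\v.5))
step 3: [beta@root] (if false then true else true)
step 4: [if@root] true

Answer: true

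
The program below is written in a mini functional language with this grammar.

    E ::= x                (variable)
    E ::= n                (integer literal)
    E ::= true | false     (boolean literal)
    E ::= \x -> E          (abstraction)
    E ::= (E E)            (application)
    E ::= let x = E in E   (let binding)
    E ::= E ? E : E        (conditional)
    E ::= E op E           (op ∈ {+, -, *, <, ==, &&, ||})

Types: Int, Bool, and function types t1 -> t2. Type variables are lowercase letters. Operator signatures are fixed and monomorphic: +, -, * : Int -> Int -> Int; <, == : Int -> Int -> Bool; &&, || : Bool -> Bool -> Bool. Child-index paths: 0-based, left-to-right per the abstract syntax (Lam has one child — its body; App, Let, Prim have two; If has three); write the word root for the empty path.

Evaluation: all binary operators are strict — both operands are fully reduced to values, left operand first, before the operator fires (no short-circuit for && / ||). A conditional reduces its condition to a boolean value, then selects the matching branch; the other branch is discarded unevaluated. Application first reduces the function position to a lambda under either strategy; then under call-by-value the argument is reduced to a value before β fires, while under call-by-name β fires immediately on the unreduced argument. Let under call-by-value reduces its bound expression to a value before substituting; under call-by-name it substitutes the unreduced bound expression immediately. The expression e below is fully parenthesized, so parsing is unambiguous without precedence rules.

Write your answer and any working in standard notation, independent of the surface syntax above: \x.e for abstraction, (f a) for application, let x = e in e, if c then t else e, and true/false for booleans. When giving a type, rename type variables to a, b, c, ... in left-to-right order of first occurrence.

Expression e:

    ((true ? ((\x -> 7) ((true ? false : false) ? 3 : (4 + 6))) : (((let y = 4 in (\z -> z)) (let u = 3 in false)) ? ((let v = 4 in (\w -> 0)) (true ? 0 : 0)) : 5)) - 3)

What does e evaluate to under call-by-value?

Trace:
step 0: ((if true then ((\x.7) (if (if true then false else false) then 3 else (4 + 6))) else (if ((let y = 4 in (\z.z)) (let u = 3 in false)) then ((let v = 4 in (\w.0)) (if true then 0 else 0)) else 5)) - 3)
step 1: [if@0] (((\x.7) (if (if true then false else false) then 3 else (4 + 6))) - 3)
step 2: [if@0.1.0] (((\x.7) (if false then 3 else (4 + 6))) - 3)
step 3: [if@0.1] (((\x.7) (4 + 6)) - 3)
step 4: [delta@0.1] (((\x.7) 10) - 3)
step 5: [beta@0] (7 - 3)
step 6: [delta@root] 4

Answer: 4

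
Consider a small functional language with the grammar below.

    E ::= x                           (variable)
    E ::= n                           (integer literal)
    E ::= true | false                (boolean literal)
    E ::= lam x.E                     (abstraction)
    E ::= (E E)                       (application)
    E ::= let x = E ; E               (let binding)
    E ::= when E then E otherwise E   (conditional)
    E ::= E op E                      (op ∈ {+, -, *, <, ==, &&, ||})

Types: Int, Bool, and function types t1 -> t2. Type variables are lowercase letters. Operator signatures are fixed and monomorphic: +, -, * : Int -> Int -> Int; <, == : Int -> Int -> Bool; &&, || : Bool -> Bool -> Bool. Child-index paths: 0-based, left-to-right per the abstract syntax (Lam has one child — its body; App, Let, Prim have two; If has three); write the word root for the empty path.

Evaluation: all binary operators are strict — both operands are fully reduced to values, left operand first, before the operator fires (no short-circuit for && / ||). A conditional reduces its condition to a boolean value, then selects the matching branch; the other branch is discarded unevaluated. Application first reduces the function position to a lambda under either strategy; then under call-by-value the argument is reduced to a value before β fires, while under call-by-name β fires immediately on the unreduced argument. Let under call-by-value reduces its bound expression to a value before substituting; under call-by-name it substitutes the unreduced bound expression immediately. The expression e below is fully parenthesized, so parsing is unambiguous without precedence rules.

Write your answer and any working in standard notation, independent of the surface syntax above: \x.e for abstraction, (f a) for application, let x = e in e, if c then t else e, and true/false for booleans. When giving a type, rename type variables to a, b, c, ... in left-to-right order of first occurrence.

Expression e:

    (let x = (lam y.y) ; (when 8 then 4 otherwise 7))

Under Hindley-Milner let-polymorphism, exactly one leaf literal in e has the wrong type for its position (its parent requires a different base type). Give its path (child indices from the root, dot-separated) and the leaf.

Derivation:
y : a
\y._ : a -> a
let x : forall. a -> a
  unify Int ~ Bool
  FAIL: mismatch Int ~ Bool

Answer: 1.0 : 8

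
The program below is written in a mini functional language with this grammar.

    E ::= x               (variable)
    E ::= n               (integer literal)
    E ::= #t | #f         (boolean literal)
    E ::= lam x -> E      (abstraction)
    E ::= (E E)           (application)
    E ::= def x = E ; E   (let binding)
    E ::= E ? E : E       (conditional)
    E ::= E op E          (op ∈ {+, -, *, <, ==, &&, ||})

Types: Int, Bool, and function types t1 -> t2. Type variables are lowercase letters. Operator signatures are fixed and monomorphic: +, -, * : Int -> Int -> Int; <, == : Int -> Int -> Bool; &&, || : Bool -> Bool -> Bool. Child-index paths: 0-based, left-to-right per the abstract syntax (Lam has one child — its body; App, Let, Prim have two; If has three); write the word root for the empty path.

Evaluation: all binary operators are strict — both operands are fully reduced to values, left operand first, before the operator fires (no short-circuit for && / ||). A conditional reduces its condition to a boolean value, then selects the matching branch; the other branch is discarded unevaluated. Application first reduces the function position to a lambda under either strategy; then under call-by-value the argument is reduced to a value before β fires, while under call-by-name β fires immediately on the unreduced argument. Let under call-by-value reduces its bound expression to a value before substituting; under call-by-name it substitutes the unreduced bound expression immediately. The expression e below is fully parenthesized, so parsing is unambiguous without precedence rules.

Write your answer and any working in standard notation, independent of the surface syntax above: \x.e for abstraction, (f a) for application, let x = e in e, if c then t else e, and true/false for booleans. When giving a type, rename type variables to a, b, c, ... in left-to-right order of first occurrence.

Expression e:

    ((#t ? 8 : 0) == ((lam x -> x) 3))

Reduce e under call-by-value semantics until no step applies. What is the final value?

Working:
step 0: ((if true then 8 else 0) == ((\x.x) 3))
step 1: [if@0] (8 == ((\x.x) 3))
step 2: [beta@1] (8 == 3)
step 3: [delta@root] false

Answer: false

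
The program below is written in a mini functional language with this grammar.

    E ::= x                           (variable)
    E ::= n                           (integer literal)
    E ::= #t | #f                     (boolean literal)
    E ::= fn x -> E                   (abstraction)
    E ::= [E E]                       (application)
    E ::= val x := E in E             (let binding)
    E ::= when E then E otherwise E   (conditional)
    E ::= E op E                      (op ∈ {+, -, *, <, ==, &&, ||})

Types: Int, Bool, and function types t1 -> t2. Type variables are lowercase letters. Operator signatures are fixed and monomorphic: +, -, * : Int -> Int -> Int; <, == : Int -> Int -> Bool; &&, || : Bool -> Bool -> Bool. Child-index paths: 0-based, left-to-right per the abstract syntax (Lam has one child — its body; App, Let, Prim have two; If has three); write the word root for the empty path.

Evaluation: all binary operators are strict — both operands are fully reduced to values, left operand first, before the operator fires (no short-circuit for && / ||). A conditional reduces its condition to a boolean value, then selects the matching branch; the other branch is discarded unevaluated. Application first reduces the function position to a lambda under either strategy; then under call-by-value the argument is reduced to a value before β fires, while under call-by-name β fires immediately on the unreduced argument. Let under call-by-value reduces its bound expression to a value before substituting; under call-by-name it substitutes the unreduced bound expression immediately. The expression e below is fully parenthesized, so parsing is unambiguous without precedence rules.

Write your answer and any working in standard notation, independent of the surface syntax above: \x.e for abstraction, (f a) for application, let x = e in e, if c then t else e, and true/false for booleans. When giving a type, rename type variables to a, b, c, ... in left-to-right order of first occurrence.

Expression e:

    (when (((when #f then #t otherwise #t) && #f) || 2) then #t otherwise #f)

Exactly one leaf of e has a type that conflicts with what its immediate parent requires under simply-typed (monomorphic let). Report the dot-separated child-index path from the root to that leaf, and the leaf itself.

Answer: 0.1 : 2

Working:
  unify Bool ~ Bool
  unify Bool ~ Bool
  unify Bool ~ Bool
  unify Bool ~ Bool
  unify Bool ~ Bool
  unify Int ~ Bool
  FAIL: mismatch Int ~ Bool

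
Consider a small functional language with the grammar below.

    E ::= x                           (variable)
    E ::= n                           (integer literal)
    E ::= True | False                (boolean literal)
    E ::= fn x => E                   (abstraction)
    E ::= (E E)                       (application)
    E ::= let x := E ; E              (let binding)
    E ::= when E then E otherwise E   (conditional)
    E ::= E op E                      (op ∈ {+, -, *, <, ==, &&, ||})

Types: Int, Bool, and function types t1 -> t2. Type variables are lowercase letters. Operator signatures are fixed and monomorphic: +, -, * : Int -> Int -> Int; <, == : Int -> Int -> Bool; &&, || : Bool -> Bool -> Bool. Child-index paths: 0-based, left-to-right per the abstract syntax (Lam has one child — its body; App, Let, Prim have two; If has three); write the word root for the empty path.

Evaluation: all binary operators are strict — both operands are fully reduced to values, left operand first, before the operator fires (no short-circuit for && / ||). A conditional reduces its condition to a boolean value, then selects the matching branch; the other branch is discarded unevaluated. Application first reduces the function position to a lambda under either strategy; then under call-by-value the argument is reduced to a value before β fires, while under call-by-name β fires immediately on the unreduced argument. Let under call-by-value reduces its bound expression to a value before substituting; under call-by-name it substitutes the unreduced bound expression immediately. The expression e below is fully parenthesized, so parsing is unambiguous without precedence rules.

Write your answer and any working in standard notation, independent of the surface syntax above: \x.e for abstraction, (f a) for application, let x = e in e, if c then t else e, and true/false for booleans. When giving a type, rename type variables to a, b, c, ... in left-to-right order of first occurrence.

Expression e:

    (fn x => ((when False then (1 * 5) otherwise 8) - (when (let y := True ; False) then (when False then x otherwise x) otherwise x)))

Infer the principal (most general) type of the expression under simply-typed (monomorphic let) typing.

Answer: Int -> Int

Derivation:
  unify Bool ~ Bool
  unify Int ~ Int
  unify Int ~ Int
  unify Int ~ Int
  unify Int ~ Int
let y : Bool
  unify Bool ~ Bool
  unify Bool ~ Bool
x : a
x : a
  unify a ~ a
x : a
  unify a ~ a
  unify a ~ Int
\x._ : Int -> Int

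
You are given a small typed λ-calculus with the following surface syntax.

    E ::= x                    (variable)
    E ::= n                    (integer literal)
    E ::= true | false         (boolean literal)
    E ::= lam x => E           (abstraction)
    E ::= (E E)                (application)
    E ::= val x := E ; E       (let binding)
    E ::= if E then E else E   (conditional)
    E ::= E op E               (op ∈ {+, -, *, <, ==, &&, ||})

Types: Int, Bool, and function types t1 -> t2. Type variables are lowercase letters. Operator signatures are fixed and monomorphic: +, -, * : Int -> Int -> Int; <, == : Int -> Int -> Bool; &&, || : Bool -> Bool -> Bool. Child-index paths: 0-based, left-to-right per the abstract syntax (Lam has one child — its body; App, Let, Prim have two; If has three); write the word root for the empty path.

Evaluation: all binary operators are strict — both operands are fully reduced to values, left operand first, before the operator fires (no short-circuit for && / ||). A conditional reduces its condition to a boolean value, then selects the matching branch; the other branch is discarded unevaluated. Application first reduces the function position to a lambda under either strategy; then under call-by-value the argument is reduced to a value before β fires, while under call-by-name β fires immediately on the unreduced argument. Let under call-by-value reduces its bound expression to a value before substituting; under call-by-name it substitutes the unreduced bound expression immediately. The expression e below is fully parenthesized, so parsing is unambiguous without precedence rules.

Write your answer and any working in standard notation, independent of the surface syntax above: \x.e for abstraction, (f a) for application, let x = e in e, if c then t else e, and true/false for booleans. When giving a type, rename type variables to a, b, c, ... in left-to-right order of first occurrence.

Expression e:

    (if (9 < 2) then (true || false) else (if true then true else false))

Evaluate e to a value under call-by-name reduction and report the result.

Working:
step 0: (if (9 < 2) then (true || false) else (if true then true else false))
step 1: [delta@0] (if false then (true || false) else (if true then true else false))
step 2: [if@root] (if true then true else false)
step 3: [if@root] true

Answer: true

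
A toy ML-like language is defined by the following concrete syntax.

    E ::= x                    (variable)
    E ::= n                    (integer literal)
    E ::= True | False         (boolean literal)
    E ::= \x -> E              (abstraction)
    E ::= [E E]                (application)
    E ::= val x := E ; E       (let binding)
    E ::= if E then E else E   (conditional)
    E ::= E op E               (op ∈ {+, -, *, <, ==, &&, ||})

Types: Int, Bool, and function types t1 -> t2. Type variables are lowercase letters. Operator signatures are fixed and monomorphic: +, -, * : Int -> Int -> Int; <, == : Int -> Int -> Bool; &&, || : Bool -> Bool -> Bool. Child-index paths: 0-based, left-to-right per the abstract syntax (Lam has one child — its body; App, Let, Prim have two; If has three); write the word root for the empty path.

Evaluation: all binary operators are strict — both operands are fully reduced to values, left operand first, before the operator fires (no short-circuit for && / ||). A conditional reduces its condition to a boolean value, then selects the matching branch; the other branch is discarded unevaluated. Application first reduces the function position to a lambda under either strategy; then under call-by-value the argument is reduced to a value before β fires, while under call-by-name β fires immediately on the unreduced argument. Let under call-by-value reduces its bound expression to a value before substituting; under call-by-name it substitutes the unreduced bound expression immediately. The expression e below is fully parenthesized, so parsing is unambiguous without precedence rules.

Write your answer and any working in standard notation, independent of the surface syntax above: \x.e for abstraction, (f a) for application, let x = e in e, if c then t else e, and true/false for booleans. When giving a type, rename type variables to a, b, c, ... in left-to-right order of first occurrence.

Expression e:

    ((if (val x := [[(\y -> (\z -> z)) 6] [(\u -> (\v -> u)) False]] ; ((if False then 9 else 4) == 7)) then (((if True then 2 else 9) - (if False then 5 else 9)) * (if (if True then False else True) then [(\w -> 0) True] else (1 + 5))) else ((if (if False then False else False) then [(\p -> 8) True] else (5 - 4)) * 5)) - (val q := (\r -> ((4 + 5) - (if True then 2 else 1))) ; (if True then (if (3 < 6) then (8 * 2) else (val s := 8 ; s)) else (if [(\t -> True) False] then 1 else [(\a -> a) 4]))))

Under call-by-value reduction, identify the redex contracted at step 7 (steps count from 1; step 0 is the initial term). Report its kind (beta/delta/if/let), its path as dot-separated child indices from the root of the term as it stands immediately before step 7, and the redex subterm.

Derivation:
step 0: ((if (let x = (((\y.(\z.z)) 6) ((\u.(\v.u)) false)) in ((if false then 9 else 4) == 7)) then (((if true then 2 else 9) - (if false then 5 else 9)) * (if (if true then false else true) then ((\w.0) true) else (1 + 5))) else ((if (if false then false else false) then ((\p.8) true) else (5 - 4)) * 5)) - (let q = (\r.((4 + 5) - (if true then 2 else 1))) in (if true then (if (3 < 6) then (8 * 2) else (let s = 8 in s)) else (if ((\t.true) false) then 1 else ((\a.a) 4)))))
step 1: [beta@0.0.0.0] ((if (let x = ((\z.z) ((\u.(\v.u)) false)) in ((if false then 9 else 4) == 7)) then (((if true then 2 else 9) - (if false then 5 else 9)) * (if (if true then false else true) then ((\w.0) true) else (1 + 5))) else ((if (if false then false else false) then ((\p.8) true) else (5 - 4)) * 5)) - (let q = (\r.((4 + 5) - (if true then 2 else 1))) in (if true then (if (3 < 6) then (8 * 2) else (let s = 8 in s)) else (if ((\t.true) false) then 1 else ((\a.a) 4)))))
step 2: [beta@0.0.0.1] ((if (let x = ((\z.z) (\v.false)) in ((if false then 9 else 4) == 7)) then (((if true then 2 else 9) - (if false then 5 else 9)) * (if (if true then false else true) then ((\w.0) true) else (1 + 5))) else ((if (if false then false else false) then ((\p.8) true) else (5 - 4)) * 5)) - (let q = (\r.((4 + 5) - (if true then 2 else 1))) in (if true then (if (3 < 6) then (8 * 2) else (let s = 8 in s)) else (if ((\t.true) false) then 1 else ((\a.a) 4)))))
step 3: [beta@0.0.0] ((if (let x = (\v.false) in ((if false then 9 else 4) == 7)) then (((if true then 2 else 9) - (if false then 5 else 9)) * (if (if true then false else true) then ((\w.0) true) else (1 + 5))) else ((if (if false then false else false) then ((\p.8) true) else (5 - 4)) * 5)) - (let q = (\r.((4 + 5) - (if true then 2 else 1))) in (if true then (if (3 < 6) then (8 * 2) else (let s = 8 in s)) else (if ((\t.true) false) then 1 else ((\a.a) 4)))))
step 4: [let@0.0] ((if ((if false then 9 else 4) == 7) then (((if true then 2 else 9) - (if false then 5 else 9)) * (if (if true then false else true) then ((\w.0) true) else (1 + 5))) else ((if (if false then false else false) then ((\p.8) true) else (5 - 4)) * 5)) - (let q = (\r.((4 + 5) - (if true then 2 else 1))) in (if true then (if (3 < 6) then (8 * 2) else (let s = 8 in s)) else (if ((\t.true) false) then 1 else ((\a.a) 4)))))
step 5: [if@0.0.0] ((if (4 == 7) then (((if true then 2 else 9) - (if false then 5 else 9)) * (if (if true then false else true) then ((\w.0) true) else (1 + 5))) else ((if (if false then false else false) then ((\p.8) true) else (5 - 4)) * 5)) - (let q = (\r.((4 + 5) - (if true then 2 else 1))) in (if true then (if (3 < 6) then (8 * 2) else (let s = 8 in s)) else (if ((\t.true) false) then 1 else ((\a.a) 4)))))
step 6: [delta@0.0] ((if false then (((if true then 2 else 9) - (if false then 5 else 9)) * (if (if true then false else true) then ((\w.0) true) else (1 + 5))) else ((if (if false then false else false) then ((\p.8) true) else (5 - 4)) * 5)) - (let q = (\r.((4 + 5) - (if true then 2 else 1))) in (if true then (if (3 < 6) then (8 * 2) else (let s = 8 in s)) else (if ((\t.true) false) then 1 else ((\a.a) 4)))))
step 7: [if@0] (((if (if false then false else false) then ((\p.8) true) else (5 - 4)) * 5) - (let q = (\r.((4 + 5) - (if true then 2 else 1))) in (if true then (if (3 < 6) then (8 * 2) else (let s = 8 in s)) else (if ((\t.true) false) then 1 else ((\a.a) 4)))))

Answer: if at 0 : (if false then (((if true then 2 else 9) - (if false then 5 else 9)) * (if (if true then false else true) then ((\w.0) true) else (1 + 5))) else ((if (if false then false else false) then ((\p.8) true) else (5 - 4)) * 5))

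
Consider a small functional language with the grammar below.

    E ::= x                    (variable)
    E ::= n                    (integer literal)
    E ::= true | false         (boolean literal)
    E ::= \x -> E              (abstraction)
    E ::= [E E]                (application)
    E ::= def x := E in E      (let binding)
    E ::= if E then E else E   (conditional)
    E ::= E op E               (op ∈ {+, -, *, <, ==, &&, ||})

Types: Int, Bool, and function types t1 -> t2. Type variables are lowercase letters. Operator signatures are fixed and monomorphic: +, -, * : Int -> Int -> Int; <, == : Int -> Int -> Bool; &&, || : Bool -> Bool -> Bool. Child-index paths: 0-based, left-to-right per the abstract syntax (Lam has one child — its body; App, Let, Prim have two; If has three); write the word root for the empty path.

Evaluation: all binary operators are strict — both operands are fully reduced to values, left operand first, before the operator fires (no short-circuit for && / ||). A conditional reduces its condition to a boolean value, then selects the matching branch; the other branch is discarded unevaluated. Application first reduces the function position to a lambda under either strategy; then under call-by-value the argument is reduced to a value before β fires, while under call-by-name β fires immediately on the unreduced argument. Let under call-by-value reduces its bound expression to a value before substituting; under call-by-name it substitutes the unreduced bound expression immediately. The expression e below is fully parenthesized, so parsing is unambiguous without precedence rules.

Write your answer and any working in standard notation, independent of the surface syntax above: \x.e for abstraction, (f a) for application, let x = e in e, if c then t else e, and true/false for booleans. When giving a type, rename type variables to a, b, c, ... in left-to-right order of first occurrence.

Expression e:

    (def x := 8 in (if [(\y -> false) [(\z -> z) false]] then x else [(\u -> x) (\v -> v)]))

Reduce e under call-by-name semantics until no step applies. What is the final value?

Answer: 8

Working:
step 0: (let x = 8 in (if ((\y.false) ((\z.z) false)) then x else ((\u.x) (\v.v))))
step 1: [let@root] (if ((\y.false) ((\z.z) false)) then 8 else ((\u.8) (\v.v)))
step 2: [beta@0] (if false then 8 else ((\u.8) (\v.v)))
step 3: [if@root] ((\u.8) (\v.v))
step 4: [beta@root] 8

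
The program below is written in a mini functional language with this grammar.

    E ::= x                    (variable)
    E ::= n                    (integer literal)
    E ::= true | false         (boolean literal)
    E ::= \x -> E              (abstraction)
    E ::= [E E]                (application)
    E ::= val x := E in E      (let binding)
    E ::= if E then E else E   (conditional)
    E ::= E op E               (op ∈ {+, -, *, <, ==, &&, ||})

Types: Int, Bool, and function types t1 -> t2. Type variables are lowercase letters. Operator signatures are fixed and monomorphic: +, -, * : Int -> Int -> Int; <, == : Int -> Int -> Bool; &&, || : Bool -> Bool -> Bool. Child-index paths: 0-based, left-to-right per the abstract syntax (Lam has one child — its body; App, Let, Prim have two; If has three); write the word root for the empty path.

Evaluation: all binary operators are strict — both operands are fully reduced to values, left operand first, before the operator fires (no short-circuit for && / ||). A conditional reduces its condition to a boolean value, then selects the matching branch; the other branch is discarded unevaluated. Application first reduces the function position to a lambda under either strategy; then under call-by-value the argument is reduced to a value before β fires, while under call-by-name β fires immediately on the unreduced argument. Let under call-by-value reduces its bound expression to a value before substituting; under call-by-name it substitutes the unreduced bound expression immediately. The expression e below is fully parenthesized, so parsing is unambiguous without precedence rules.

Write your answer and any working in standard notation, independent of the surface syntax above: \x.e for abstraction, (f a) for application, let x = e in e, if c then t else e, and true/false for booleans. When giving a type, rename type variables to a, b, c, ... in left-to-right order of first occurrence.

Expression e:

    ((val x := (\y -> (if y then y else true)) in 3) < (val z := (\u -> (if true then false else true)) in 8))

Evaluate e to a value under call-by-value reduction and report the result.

Working:
step 0: ((let x = (\y.(if y then y else true)) in 3) < (let z = (\u.(if true then false else true)) in 8))
step 1: [let@0] (3 < (let z = (\u.(if true then false else true)) in 8))
step 2: [let@1] (3 < 8)
step 3: [delta@root] true

Answer: true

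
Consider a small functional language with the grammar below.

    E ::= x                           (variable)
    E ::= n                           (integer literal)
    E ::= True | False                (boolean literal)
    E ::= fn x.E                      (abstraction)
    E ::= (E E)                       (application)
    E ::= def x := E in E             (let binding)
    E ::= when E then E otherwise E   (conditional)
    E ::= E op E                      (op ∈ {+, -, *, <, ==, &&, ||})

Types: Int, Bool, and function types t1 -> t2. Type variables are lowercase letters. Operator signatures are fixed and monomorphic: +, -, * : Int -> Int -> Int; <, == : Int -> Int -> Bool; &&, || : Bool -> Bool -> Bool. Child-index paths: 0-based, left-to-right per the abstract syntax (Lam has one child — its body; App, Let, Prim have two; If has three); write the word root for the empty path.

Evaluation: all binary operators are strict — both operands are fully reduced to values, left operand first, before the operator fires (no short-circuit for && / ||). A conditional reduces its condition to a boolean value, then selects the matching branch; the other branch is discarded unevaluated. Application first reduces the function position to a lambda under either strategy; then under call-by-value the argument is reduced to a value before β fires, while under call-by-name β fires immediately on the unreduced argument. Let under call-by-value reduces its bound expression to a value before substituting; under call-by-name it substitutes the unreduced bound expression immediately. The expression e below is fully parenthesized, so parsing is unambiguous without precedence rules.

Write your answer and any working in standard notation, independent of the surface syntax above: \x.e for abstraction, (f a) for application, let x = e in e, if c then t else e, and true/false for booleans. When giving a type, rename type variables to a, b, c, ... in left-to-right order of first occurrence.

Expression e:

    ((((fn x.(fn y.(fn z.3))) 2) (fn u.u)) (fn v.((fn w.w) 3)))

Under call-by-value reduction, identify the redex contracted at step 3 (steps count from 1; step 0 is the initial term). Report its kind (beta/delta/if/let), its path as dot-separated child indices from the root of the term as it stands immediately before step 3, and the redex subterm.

Answer: beta at root : ((\z.3) (\v.((\w.w) 3)))

Trace:
step 0: ((((\x.(\y.(\z.3))) 2) (\u.u)) (\v.((\w.w) 3)))
step 1: [beta@0.0] (((\y.(\z.3)) (\u.u)) (\v.((\w.w) 3)))
step 2: [beta@0] ((\z.3) (\v.((\w.w) 3)))
step 3: [beta@root] 3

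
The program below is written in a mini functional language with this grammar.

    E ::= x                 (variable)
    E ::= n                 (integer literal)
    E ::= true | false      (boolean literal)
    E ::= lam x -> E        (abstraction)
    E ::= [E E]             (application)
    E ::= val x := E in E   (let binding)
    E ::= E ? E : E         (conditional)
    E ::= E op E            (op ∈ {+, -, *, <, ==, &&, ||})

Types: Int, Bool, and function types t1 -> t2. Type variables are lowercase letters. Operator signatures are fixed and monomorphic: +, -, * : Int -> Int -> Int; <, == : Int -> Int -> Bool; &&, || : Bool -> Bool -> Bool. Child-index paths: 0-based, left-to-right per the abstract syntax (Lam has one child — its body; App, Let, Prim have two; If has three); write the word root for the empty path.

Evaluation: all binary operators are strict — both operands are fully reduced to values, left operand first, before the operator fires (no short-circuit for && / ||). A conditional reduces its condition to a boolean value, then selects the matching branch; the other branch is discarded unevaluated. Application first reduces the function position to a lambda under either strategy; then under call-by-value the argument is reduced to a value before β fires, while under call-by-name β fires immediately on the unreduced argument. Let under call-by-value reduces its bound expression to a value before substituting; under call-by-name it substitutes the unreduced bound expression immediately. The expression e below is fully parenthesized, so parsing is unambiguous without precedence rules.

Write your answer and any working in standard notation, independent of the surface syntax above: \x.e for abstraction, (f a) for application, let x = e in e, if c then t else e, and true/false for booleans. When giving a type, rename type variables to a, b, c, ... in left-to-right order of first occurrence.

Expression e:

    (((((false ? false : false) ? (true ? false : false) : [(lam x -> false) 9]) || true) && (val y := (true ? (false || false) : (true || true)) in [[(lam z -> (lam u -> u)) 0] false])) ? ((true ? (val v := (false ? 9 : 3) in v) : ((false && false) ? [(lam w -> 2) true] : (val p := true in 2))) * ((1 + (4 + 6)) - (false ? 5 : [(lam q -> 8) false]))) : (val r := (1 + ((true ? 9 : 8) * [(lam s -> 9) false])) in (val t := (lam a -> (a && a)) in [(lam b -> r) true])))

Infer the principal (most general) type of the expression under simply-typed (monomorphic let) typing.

Answer: Int

Trace:
  unify Bool ~ Bool
  unify Bool ~ Bool
  unify Bool ~ Bool
  unify Bool ~ Bool
  unify Bool ~ Bool
\x._ : a -> Bool
  unify a -> Bool ~ Int -> b
  unify a ~ Int
  unify Bool ~ b
_ _ : Bool
  unify Bool ~ Bool
  unify Bool ~ Bool
  unify Bool ~ Bool
  unify Bool ~ Bool
  unify Bool ~ Bool
  unify Bool ~ Bool
  unify Bool ~ Bool
  unify Bool ~ Bool
  unify Bool ~ Bool
  unify Bool ~ Bool
let y : Bool
u : d
\u._ : d -> d
\z._ : c -> d -> d
  unify c -> d -> d ~ Int -> e
  unify c ~ Int
  unify d -> d ~ e
_ _ : d -> d
  unify d -> d ~ Bool -> f
  unify d ~ Bool
  unify Bool ~ f
_ _ : Bool
  unify Bool ~ Bool
  unify Bool ~ Bool
  unify Bool ~ Bool
  unify Bool ~ Bool
  unify Int ~ Int
let v : Int
v : Int
  unify Bool ~ Bool
  unify Bool ~ Bool
  unify Bool ~ Bool
\w._ : g -> Int
  unify g -> Int ~ Bool -> h
  unify g ~ Bool
  unify Int ~ h
_ _ : Int
let p : Bool
  unify Int ~ Int
  unify Int ~ Int
  unify Int ~ Int
  unify Int ~ Int
  unify Int ~ Int
  unify Int ~ Int
  unify Int ~ Int
  unify Int ~ Int
  unify Bool ~ Bool
\q._ : i -> Int
  unify i -> Int ~ Bool -> j
  unify i ~ Bool
  unify Int ~ j
_ _ : Int
  unify Int ~ Int
  unify Int ~ Int
  unify Int ~ Int
  unify Int ~ Int
  unify Bool ~ Bool
  unify Int ~ Int
  unify Int ~ Int
\s._ : k -> Int
  unify k -> Int ~ Bool -> l
  unify k ~ Bool
  unify Int ~ l
_ _ : Int
  unify Int ~ Int
  unify Int ~ Int
let r : Int
a : m
  unify m ~ Bool
a : Bool
  unify Bool ~ Bool
\a._ : Bool -> Bool
let t : Bool -> Bool
r : Int
\b._ : n -> Int
  unify n -> Int ~ Bool -> o
  unify n ~ Bool
  unify Int ~ o
_ _ : Int
  unify Int ~ Int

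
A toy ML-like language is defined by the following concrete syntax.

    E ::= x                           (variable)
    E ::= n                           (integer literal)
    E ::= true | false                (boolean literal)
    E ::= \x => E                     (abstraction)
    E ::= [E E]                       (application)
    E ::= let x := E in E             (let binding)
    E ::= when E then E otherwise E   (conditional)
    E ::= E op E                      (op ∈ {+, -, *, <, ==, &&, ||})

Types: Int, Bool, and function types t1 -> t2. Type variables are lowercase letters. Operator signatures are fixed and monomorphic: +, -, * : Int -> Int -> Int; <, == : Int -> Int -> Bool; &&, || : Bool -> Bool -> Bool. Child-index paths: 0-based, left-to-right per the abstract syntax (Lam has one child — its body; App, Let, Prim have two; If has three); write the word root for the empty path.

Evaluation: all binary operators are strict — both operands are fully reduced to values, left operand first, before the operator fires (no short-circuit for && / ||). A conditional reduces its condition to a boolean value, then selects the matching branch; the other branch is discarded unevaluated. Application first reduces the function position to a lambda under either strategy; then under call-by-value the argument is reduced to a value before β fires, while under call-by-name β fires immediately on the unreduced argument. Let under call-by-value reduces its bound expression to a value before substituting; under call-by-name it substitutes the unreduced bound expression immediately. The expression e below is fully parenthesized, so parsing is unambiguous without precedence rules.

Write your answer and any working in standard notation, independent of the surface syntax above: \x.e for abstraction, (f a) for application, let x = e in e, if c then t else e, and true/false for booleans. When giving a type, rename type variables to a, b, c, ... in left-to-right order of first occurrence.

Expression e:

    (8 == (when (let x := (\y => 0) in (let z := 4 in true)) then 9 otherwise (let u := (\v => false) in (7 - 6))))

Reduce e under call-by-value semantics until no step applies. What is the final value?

Working:
step 0: (8 == (if (let x = (\y.0) in (let z = 4 in true)) then 9 else (let u = (\v.false) in (7 - 6))))
step 1: [let@1.0] (8 == (if (let z = 4 in true) then 9 else (let u = (\v.false) in (7 - 6))))
step 2: [let@1.0] (8 == (if true then 9 else (let u = (\v.false) in (7 - 6))))
step 3: [if@1] (8 == 9)
step 4: [delta@root] false

Answer: false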